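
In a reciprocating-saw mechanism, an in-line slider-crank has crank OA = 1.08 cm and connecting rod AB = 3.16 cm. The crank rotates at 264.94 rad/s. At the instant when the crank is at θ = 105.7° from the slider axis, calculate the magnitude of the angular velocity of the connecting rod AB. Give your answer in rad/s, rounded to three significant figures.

ω = 264.9 rad/s
The rod makes angle φ with the slider axis where L sinφ = r sinθ; differentiating, L cosφ·φ̇ = r ω cosθ.
L cosφ = √(L² − r² sin²θ) = 0.029841 m.
|ω_rod| = r ω |cosθ| / √(L² − r² sin²θ) = 0.0108·264.9·0.27060/0.029841 = 25.947 rad/s.

25.9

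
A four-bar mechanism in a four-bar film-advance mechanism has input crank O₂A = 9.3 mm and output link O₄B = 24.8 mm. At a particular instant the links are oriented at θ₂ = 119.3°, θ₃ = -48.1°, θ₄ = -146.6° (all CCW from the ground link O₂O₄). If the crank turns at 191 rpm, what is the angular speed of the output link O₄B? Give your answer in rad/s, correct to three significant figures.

ω₂ = 20 rad/s (from 191 rpm).
Differentiating the loop-closure r₂e^{iθ₂}+r₃e^{iθ₃}=r₁+r₄e^{iθ₄} gives r₂ω₂e^{iθ₂}+r₃ω₃e^{iθ₃}=r₄ω₄e^{iθ₄}.
Eliminating the other unknown: ω₄ = r₂ω₂ sin(θ₂−θ₃) / [r₄ sin(θ₄−θ₃)].
Numerator sine = +0.21814; denominator sine = -0.98902.
Result = 0.0093·20·(+0.21814) / (0.0248·(-0.98902)) = -1.6544 rad/s; magnitude 1.6544 rad/s.

1.65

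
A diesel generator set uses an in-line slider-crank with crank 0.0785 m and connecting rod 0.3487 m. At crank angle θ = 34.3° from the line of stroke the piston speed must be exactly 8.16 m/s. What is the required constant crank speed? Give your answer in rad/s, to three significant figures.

155

For an in-line slider-crank, |v_piston| = rω|sinθ|·[1 + r cosθ/√(L² − r² sin²θ)].
With r = 0.0785 m, L = 0.3487 m, θ = 34.3°: the bracketed kinematic factor |dx/dθ| = 0.052531 m.
ω = v/|dx/dθ| = 8.16/0.052531 = 155.34 rad/s.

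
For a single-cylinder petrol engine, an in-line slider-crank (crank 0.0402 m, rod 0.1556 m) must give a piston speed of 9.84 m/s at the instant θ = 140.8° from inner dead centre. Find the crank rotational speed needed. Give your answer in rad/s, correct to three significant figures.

For an in-line slider-crank, |v_piston| = rω|sinθ|·[1 + r cosθ/√(L² − r² sin²θ)].
With r = 0.0402 m, L = 0.1556 m, θ = 140.8°: the bracketed kinematic factor |dx/dθ| = 0.020252 m.
ω = v/|dx/dθ| = 9.84/0.020252 = 485.89 rad/s.

486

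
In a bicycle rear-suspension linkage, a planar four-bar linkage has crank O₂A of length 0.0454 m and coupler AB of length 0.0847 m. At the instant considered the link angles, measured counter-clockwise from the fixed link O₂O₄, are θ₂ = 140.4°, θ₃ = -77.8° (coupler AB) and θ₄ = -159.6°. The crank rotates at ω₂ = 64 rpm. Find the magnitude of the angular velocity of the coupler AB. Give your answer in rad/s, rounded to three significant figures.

3.14

ω₂ = 6.702 rad/s (from 64 rpm).
Differentiating the loop-closure r₂e^{iθ₂}+r₃e^{iθ₃}=r₁+r₄e^{iθ₄} gives r₂ω₂e^{iθ₂}+r₃ω₃e^{iθ₃}=r₄ω₄e^{iθ₄}.
Eliminating the other unknown: ω₃ = r₂ω₂ sin(θ₄−θ₂) / [r₃ sin(θ₃−θ₄)].
Numerator sine = +0.86603; denominator sine = +0.98978.
Result = 0.0454·6.702·(+0.86603) / (0.0847·(+0.98978)) = +3.1432 rad/s; magnitude 3.1432 rad/s.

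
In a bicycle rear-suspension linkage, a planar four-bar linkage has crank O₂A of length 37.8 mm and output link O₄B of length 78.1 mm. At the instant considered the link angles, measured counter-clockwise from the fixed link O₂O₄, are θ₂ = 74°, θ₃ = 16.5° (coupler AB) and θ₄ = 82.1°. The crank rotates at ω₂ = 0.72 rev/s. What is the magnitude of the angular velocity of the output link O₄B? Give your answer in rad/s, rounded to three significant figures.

2.03

ω₂ = 4.524 rad/s (from 0.72 rev/s).
Differentiating the loop-closure r₂e^{iθ₂}+r₃e^{iθ₃}=r₁+r₄e^{iθ₄} gives r₂ω₂e^{iθ₂}+r₃ω₃e^{iθ₃}=r₄ω₄e^{iθ₄}.
Eliminating the other unknown: ω₄ = r₂ω₂ sin(θ₂−θ₃) / [r₄ sin(θ₄−θ₃)].
Numerator sine = +0.84339; denominator sine = +0.91068.
Result = 0.0378·4.524·(+0.84339) / (0.0781·(+0.91068)) = +2.0278 rad/s; magnitude 2.0278 rad/s.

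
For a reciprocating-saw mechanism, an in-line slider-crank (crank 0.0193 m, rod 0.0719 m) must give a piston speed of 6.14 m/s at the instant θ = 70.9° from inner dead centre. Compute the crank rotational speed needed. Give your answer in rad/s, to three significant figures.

For an in-line slider-crank, |v_piston| = rω|sinθ|·[1 + r cosθ/√(L² − r² sin²θ)].
With r = 0.0193 m, L = 0.0719 m, θ = 70.9°: the bracketed kinematic factor |dx/dθ| = 0.019894 m.
ω = v/|dx/dθ| = 6.14/0.019894 = 308.64 rad/s.

309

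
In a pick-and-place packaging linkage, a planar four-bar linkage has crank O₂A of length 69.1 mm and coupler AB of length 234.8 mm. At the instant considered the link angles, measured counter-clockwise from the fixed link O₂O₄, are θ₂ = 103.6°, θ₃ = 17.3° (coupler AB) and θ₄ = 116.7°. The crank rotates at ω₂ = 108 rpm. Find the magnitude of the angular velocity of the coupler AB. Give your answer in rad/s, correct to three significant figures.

ω₂ = 11.31 rad/s (from 108 rpm).
Differentiating the loop-closure r₂e^{iθ₂}+r₃e^{iθ₃}=r₁+r₄e^{iθ₄} gives r₂ω₂e^{iθ₂}+r₃ω₃e^{iθ₃}=r₄ω₄e^{iθ₄}.
Eliminating the other unknown: ω₃ = r₂ω₂ sin(θ₄−θ₂) / [r₃ sin(θ₃−θ₄)].
Numerator sine = +0.22665; denominator sine = -0.98657.
Result = 0.0691·11.31·(+0.22665) / (0.2348·(-0.98657)) = -0.76465 rad/s; magnitude 0.76465 rad/s.

0.765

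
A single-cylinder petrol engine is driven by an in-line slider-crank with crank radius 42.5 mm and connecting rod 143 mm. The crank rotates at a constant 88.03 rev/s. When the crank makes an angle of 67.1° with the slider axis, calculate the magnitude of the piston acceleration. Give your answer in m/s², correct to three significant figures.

2310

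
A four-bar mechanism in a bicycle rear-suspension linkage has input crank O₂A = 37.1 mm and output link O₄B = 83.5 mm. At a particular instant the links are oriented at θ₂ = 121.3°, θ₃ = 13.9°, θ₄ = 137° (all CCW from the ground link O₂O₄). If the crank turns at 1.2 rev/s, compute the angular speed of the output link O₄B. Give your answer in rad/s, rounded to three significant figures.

3.82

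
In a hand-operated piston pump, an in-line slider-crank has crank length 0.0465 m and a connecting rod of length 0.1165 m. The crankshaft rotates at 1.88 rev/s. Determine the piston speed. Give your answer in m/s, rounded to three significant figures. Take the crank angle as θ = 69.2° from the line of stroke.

0.592

ω = 2π·1.88 = 11.81 rad/s
For an in-line slider-crank, x = r cosθ + √(L² − r² sin²θ), so v = −rω sinθ·[1 + r cosθ/√(L² − r² sin²θ)].
With r = 0.0465 m, L = 0.1165 m, θ = 69.2°: √(L² − r² sin²θ) = 0.10809 m.
v = −0.0465·11.81·0.93483·[1 + 0.0465·0.35511/0.10809] = -0.59192 m/s.
|v| = 0.59192 m/s.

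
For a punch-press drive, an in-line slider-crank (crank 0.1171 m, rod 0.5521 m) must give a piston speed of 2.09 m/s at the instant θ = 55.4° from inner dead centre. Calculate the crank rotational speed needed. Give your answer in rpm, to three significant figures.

For an in-line slider-crank, |v_piston| = rω|sinθ|·[1 + r cosθ/√(L² − r² sin²θ)].
With r = 0.1171 m, L = 0.5521 m, θ = 55.4°: the bracketed kinematic factor |dx/dθ| = 0.10818 m.
ω = v/|dx/dθ| = 2.09/0.10818 = 19.32 rad/s.
N = 60ω/(2π) = 184.49 rpm.

184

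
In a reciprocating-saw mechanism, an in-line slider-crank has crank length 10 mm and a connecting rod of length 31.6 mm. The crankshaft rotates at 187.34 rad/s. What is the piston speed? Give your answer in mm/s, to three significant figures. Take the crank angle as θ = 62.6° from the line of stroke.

1920

ω = 187.3 rad/s
For an in-line slider-crank, x = r cosθ + √(L² − r² sin²θ), so v = −rω sinθ·[1 + r cosθ/√(L² − r² sin²θ)].
With r = 0.01 m, L = 0.0316 m, θ = 62.6°: √(L² − r² sin²θ) = 0.030327 m.
v = −0.01·187.3·0.88782·[1 + 0.01·0.46020/0.030327] = -1.9156 m/s.
|v| = 1.9156 m/s = 1915.6 mm/s.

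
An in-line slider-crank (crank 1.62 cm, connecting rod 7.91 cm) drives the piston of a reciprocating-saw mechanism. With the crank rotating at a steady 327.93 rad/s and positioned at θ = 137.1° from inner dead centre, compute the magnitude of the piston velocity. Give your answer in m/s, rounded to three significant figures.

ω = 327.9 rad/s
For an in-line slider-crank, x = r cosθ + √(L² − r² sin²θ), so v = −rω sinθ·[1 + r cosθ/√(L² − r² sin²θ)].
With r = 0.0162 m, L = 0.0791 m, θ = 137.1°: √(L² − r² sin²θ) = 0.078328 m.
v = −0.0162·327.9·0.68072·[1 + 0.0162·-0.73254/0.078328] = -3.0684 m/s.
|v| = 3.0684 m/s.

3.07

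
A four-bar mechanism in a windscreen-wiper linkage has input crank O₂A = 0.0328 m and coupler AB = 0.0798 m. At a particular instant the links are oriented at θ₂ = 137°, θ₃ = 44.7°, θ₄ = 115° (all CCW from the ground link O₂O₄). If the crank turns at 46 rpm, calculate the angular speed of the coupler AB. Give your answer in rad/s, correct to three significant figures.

0.788

ω₂ = 4.817 rad/s (from 46 rpm).
Differentiating the loop-closure r₂e^{iθ₂}+r₃e^{iθ₃}=r₁+r₄e^{iθ₄} gives r₂ω₂e^{iθ₂}+r₃ω₃e^{iθ₃}=r₄ω₄e^{iθ₄}.
Eliminating the other unknown: ω₃ = r₂ω₂ sin(θ₄−θ₂) / [r₃ sin(θ₃−θ₄)].
Numerator sine = -0.37461; denominator sine = -0.94147.
Result = 0.0328·4.817·(-0.37461) / (0.0798·(-0.94147)) = +0.78782 rad/s; magnitude 0.78782 rad/s.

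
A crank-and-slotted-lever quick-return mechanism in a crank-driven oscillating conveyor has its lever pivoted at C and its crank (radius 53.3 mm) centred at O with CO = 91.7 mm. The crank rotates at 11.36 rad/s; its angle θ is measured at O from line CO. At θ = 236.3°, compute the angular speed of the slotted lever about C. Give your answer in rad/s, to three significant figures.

0.252

ω = 11.36 rad/s
Crank pin A relative to C: A = (d + r cosθ, r sinθ); lever angle φ = atan2(r sinθ, d + r cosθ).
Differentiating tanφ: φ̇ = rω(d cosθ + r)/(d² + r² + 2dr cosθ).
d² + r² + 2dr cosθ = |CA|² = 0.00582605 m²;  d cosθ + r = +0.0024208 m.
|ω_lever| = |0.0533·11.36·+0.0024208| / 0.00582605 = 0.25158 rad/s.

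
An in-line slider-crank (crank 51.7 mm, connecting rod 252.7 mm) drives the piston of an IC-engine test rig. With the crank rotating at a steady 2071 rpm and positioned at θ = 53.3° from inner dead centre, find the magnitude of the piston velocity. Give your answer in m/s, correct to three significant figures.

10.1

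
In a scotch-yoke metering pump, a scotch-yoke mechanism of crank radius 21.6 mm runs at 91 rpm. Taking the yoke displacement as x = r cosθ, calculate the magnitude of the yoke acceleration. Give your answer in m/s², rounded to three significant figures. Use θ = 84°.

0.205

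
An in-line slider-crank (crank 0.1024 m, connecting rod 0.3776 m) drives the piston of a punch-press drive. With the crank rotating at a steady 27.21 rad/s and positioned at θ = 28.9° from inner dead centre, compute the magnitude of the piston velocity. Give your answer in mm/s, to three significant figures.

1670

ω = 27.21 rad/s
For an in-line slider-crank, x = r cosθ + √(L² − r² sin²θ), so v = −rω sinθ·[1 + r cosθ/√(L² − r² sin²θ)].
With r = 0.1024 m, L = 0.3776 m, θ = 28.9°: √(L² − r² sin²θ) = 0.37434 m.
v = −0.1024·27.21·0.48328·[1 + 0.1024·0.87546/0.37434] = -1.669 m/s.
|v| = 1.669 m/s = 1669 mm/s.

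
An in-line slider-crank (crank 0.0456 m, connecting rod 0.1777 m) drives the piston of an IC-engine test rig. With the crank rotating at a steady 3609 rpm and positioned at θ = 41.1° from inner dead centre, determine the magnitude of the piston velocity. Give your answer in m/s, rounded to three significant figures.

13.6

ω = 2π·3609/60 = 377.9 rad/s
For an in-line slider-crank, x = r cosθ + √(L² − r² sin²θ), so v = −rω sinθ·[1 + r cosθ/√(L² − r² sin²θ)].
With r = 0.0456 m, L = 0.1777 m, θ = 41.1°: √(L² − r² sin²θ) = 0.17515 m.
v = −0.0456·377.9·0.65738·[1 + 0.0456·0.75356/0.17515] = -13.552 m/s.
|v| = 13.552 m/s.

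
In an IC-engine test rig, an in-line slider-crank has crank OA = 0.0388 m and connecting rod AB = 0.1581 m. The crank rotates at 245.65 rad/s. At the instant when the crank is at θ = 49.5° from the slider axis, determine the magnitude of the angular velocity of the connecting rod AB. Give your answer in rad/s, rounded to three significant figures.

ω = 245.7 rad/s
The rod makes angle φ with the slider axis where L sinφ = r sinθ; differentiating, L cosφ·φ̇ = r ω cosθ.
L cosφ = √(L² − r² sin²θ) = 0.15532 m.
|ω_rod| = r ω |cosθ| / √(L² − r² sin²θ) = 0.0388·245.7·0.64945/0.15532 = 39.853 rad/s.

39.9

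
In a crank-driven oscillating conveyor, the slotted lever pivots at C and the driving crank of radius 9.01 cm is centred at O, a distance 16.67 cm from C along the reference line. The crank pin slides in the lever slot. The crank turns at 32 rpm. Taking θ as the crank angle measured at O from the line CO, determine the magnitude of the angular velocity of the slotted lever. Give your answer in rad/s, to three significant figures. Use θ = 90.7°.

ω = 3.351 rad/s (from 32 rpm).
Crank pin A relative to C: A = (d + r cosθ, r sinθ); lever angle φ = atan2(r sinθ, d + r cosθ).
Differentiating tanφ: φ̇ = rω(d cosθ + r)/(d² + r² + 2dr cosθ).
d² + r² + 2dr cosθ = |CA|² = 0.0355399 m²;  d cosθ + r = +0.088063 m.
|ω_lever| = |0.0901·3.351·+0.088063| / 0.0355399 = 0.74814 rad/s.

0.748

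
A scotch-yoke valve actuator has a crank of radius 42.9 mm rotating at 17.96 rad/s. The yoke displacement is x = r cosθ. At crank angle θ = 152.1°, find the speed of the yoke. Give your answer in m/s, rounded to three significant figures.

ω = 17.96 rad/s
x = r cosθ ⇒ ẋ = −rω sinθ.
|v| = rω|sinθ| = 0.0429·17.96·|sin 152.1°| = 0.36053 m/s.

0.361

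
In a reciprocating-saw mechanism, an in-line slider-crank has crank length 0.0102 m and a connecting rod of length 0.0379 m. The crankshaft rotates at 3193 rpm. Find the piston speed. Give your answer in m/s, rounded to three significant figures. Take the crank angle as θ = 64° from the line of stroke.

ω = 2π·3193/60 = 334.4 rad/s
For an in-line slider-crank, x = r cosθ + √(L² − r² sin²θ), so v = −rω sinθ·[1 + r cosθ/√(L² − r² sin²θ)].
With r = 0.0102 m, L = 0.0379 m, θ = 64°: √(L² − r² sin²θ) = 0.036774 m.
v = −0.0102·334.4·0.89879·[1 + 0.0102·0.43837/0.036774] = -3.4381 m/s.
|v| = 3.4381 m/s.

3.44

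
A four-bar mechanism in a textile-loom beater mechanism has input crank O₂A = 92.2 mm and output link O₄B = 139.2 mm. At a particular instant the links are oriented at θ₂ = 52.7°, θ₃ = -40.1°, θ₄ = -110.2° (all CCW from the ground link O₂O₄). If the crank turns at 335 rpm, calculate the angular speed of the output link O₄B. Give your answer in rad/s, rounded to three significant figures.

24.7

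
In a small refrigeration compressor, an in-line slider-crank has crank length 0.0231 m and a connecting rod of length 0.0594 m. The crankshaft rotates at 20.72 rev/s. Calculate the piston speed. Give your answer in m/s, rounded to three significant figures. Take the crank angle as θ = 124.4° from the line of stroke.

ω = 2π·20.7 = 130.2 rad/s
For an in-line slider-crank, x = r cosθ + √(L² − r² sin²θ), so v = −rω sinθ·[1 + r cosθ/√(L² − r² sin²θ)].
With r = 0.0231 m, L = 0.0594 m, θ = 124.4°: √(L² − r² sin²θ) = 0.056259 m.
v = −0.0231·130.2·0.82511·[1 + 0.0231·-0.56497/0.056259] = -1.9058 m/s.
|v| = 1.9058 m/s.

1.91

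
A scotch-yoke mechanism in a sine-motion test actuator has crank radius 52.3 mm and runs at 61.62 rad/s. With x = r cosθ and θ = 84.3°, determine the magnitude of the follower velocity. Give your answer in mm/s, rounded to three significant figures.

3210

ω = 61.62 rad/s
x = r cosθ ⇒ ẋ = −rω sinθ.
|v| = rω|sinθ| = 0.0523·61.62·|sin 84.3°| = 3.2068 m/s = 3206.8 mm/s.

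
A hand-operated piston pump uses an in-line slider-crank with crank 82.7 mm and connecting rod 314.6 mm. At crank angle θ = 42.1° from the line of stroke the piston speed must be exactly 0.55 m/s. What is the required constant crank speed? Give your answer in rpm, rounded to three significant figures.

For an in-line slider-crank, |v_piston| = rω|sinθ|·[1 + r cosθ/√(L² − r² sin²θ)].
With r = 0.0827 m, L = 0.3146 m, θ = 42.1°: the bracketed kinematic factor |dx/dθ| = 0.06643 m.
ω = v/|dx/dθ| = 0.55/0.06643 = 8.2793 rad/s.
N = 60ω/(2π) = 79.062 rpm.

79.1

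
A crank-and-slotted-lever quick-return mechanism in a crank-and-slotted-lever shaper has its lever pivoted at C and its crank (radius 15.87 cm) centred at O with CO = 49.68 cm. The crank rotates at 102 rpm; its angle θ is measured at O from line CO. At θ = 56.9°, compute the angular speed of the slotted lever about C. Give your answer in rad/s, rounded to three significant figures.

ω = 10.68 rad/s (from 102 rpm).
Crank pin A relative to C: A = (d + r cosθ, r sinθ); lever angle φ = atan2(r sinθ, d + r cosθ).
Differentiating tanφ: φ̇ = rω(d cosθ + r)/(d² + r² + 2dr cosθ).
d² + r² + 2dr cosθ = |CA|² = 0.358108 m²;  d cosθ + r = +0.43 m.
|ω_lever| = |0.1587·10.68·+0.43| / 0.358108 = 2.0355 rad/s.

2.04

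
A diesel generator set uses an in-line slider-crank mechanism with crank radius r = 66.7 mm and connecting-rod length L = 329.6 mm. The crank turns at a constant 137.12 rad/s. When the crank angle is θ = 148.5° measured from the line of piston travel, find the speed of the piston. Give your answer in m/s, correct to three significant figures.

3.95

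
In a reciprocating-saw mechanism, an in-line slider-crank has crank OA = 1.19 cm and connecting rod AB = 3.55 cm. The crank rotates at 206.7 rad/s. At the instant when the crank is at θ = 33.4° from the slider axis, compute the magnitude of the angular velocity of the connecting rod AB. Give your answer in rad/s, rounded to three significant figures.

58.9

ω = 206.7 rad/s
The rod makes angle φ with the slider axis where L sinφ = r sinθ; differentiating, L cosφ·φ̇ = r ω cosθ.
L cosφ = √(L² − r² sin²θ) = 0.03489 m.
|ω_rod| = r ω |cosθ| / √(L² − r² sin²θ) = 0.0119·206.7·0.83485/0.03489 = 58.856 rad/s.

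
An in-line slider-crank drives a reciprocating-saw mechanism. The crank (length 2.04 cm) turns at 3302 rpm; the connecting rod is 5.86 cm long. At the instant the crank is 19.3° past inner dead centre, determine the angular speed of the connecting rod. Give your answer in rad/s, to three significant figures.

ω = 345.8 rad/s (converted from 3302 rpm).
The rod makes angle φ with the slider axis where L sinφ = r sinθ; differentiating, L cosφ·φ̇ = r ω cosθ.
L cosφ = √(L² − r² sin²θ) = 0.058211 m.
|ω_rod| = r ω |cosθ| / √(L² − r² sin²θ) = 0.0204·345.8·0.94380/0.058211 = 114.37 rad/s.

114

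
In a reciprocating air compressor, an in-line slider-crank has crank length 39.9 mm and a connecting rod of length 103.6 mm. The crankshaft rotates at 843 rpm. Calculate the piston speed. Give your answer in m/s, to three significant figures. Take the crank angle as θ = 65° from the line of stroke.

3.75

ω = 2π·843/60 = 88.28 rad/s
For an in-line slider-crank, x = r cosθ + √(L² − r² sin²θ), so v = −rω sinθ·[1 + r cosθ/√(L² − r² sin²θ)].
With r = 0.0399 m, L = 0.1036 m, θ = 65°: √(L² − r² sin²θ) = 0.097084 m.
v = −0.0399·88.28·0.90631·[1 + 0.0399·0.42262/0.097084] = -3.7468 m/s.
|v| = 3.7468 m/s.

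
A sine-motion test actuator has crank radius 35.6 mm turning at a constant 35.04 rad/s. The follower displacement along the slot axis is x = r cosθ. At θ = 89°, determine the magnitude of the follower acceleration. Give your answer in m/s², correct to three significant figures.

ω = 35.04 rad/s
x = r cosθ ⇒ ẍ = −rω² cosθ (ω constant).
|a| = rω²|cosθ| = 0.0356·(35.04)²·|cos 89°| = 0.76284 m/s².

0.763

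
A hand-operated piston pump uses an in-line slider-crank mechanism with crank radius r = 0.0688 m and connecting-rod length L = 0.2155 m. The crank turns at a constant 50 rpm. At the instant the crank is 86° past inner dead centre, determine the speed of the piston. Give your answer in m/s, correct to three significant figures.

ω = 2π·50/60 = 5.236 rad/s
For an in-line slider-crank, x = r cosθ + √(L² − r² sin²θ), so v = −rω sinθ·[1 + r cosθ/√(L² − r² sin²θ)].
With r = 0.0688 m, L = 0.2155 m, θ = 86°: √(L² − r² sin²θ) = 0.20428 m.
v = −0.0688·5.236·0.99756·[1 + 0.0688·0.06976/0.20428] = -0.3678 m/s.
|v| = 0.3678 m/s.

0.368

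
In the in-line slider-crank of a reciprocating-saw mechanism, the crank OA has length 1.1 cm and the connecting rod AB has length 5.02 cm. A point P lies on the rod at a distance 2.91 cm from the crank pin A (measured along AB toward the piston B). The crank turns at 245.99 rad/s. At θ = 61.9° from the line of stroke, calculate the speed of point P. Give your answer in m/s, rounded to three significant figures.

2.59

ω = 246 rad/s.  Crank-pin speed |V_A| = rω = 2.7059 m/s, perpendicular to OA.
Rod angle: sinφ = −(r/L) sinθ ⇒ φ = -11.145°; ω_rod = −rω cosθ/√(L²−r²sin²θ) = -25.877 rad/s.
V_P = V_A + ω_rod × AP, with AP = 0.0291 m along the rod.
Components: V_Px = −rω sinθ − a·ω_rod·sinφ = -2.5325 m/s;  V_Py = rω cosθ + a·ω_rod·cosφ = +0.5357 m/s.
|V_P| = √(V_Px² + V_Py²) = 2.5885 m/s.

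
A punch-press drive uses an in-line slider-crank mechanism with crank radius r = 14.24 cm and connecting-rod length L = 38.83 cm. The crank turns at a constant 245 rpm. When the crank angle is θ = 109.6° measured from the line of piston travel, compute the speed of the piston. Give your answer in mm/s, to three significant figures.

2990

ω = 2π·245/60 = 25.66 rad/s
For an in-line slider-crank, x = r cosθ + √(L² − r² sin²θ), so v = −rω sinθ·[1 + r cosθ/√(L² − r² sin²θ)].
With r = 0.1424 m, L = 0.3883 m, θ = 109.6°: √(L² − r² sin²θ) = 0.36439 m.
v = −0.1424·25.66·0.94206·[1 + 0.1424·-0.33545/0.36439] = -2.9906 m/s.
|v| = 2.9906 m/s = 2990.6 mm/s.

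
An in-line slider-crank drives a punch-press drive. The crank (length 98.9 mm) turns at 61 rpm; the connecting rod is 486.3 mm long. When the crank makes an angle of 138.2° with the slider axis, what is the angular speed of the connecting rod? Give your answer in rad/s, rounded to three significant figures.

0.977

ω = 6.388 rad/s (converted from 61 rpm).
The rod makes angle φ with the slider axis where L sinφ = r sinθ; differentiating, L cosφ·φ̇ = r ω cosθ.
L cosφ = √(L² − r² sin²θ) = 0.48181 m.
|ω_rod| = r ω |cosθ| / √(L² − r² sin²θ) = 0.0989·6.388·0.74548/0.48181 = 0.97749 rad/s.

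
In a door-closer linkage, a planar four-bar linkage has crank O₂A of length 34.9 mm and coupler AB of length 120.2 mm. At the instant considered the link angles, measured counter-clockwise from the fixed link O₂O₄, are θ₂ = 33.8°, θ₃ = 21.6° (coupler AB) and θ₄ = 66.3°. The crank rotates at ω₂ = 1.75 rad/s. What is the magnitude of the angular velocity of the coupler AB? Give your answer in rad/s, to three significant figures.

0.388

ω₂ = 1.75 rad/s
Differentiating the loop-closure r₂e^{iθ₂}+r₃e^{iθ₃}=r₁+r₄e^{iθ₄} gives r₂ω₂e^{iθ₂}+r₃ω₃e^{iθ₃}=r₄ω₄e^{iθ₄}.
Eliminating the other unknown: ω₃ = r₂ω₂ sin(θ₄−θ₂) / [r₃ sin(θ₃−θ₄)].
Numerator sine = +0.53730; denominator sine = -0.70339.
Result = 0.0349·1.75·(+0.53730) / (0.1202·(-0.70339)) = -0.38813 rad/s; magnitude 0.38813 rad/s.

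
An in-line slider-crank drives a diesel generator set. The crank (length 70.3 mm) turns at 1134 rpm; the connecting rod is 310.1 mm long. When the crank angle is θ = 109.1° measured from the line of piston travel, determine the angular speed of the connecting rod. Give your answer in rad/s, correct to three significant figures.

9.02

ω = 118.8 rad/s (converted from 1134 rpm).
The rod makes angle φ with the slider axis where L sinφ = r sinθ; differentiating, L cosφ·φ̇ = r ω cosθ.
L cosφ = √(L² − r² sin²θ) = 0.3029 m.
|ω_rod| = r ω |cosθ| / √(L² − r² sin²θ) = 0.0703·118.8·0.32722/0.3029 = 9.0185 rad/s.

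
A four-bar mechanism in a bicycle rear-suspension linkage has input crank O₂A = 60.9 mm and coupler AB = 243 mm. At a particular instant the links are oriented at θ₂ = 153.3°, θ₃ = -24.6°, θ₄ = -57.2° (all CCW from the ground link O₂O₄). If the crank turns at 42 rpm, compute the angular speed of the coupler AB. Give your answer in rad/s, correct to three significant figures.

ω₂ = 4.398 rad/s (from 42 rpm).
Differentiating the loop-closure r₂e^{iθ₂}+r₃e^{iθ₃}=r₁+r₄e^{iθ₄} gives r₂ω₂e^{iθ₂}+r₃ω₃e^{iθ₃}=r₄ω₄e^{iθ₄}.
Eliminating the other unknown: ω₃ = r₂ω₂ sin(θ₄−θ₂) / [r₃ sin(θ₃−θ₄)].
Numerator sine = +0.50754; denominator sine = +0.53877.
Result = 0.0609·4.398·(+0.50754) / (0.243·(+0.53877)) = +1.0384 rad/s; magnitude 1.0384 rad/s.

1.04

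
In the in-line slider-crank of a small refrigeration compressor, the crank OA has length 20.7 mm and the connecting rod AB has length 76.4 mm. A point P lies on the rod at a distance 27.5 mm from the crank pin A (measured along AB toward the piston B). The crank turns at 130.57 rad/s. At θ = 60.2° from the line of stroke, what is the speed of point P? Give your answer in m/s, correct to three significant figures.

2.61

ω = 130.6 rad/s.  Crank-pin speed |V_A| = rω = 2.7028 m/s, perpendicular to OA.
Rod angle: sinφ = −(r/L) sinθ ⇒ φ = -13.598°; ω_rod = −rω cosθ/√(L²−r²sin²θ) = -18.088 rad/s.
V_P = V_A + ω_rod × AP, with AP = 0.0275 m along the rod.
Components: V_Px = −rω sinθ − a·ω_rod·sinφ = -2.4623 m/s;  V_Py = rω cosθ + a·ω_rod·cosφ = +0.85973 m/s.
|V_P| = √(V_Px² + V_Py²) = 2.6081 m/s.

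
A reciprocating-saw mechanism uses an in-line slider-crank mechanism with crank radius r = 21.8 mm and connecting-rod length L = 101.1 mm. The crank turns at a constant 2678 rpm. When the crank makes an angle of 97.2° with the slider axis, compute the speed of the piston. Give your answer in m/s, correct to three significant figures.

5.90

ω = 2π·2678/60 = 280.4 rad/s
For an in-line slider-crank, x = r cosθ + √(L² − r² sin²θ), so v = −rω sinθ·[1 + r cosθ/√(L² − r² sin²θ)].
With r = 0.0218 m, L = 0.1011 m, θ = 97.2°: √(L² − r² sin²θ) = 0.098759 m.
v = −0.0218·280.4·0.99211·[1 + 0.0218·-0.12533/0.098759] = -5.8976 m/s.
|v| = 5.8976 m/s.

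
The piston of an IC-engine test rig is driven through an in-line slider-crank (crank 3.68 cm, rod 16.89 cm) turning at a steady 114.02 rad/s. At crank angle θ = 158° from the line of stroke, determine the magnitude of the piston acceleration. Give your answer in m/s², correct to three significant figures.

368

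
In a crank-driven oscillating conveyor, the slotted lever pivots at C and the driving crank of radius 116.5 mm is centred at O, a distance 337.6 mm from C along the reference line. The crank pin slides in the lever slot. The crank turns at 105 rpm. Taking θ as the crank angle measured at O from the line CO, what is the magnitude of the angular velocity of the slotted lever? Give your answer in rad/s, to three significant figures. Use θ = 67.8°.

1.99

ω = 11 rad/s (from 105 rpm).
Crank pin A relative to C: A = (d + r cosθ, r sinθ); lever angle φ = atan2(r sinθ, d + r cosθ).
Differentiating tanφ: φ̇ = rω(d cosθ + r)/(d² + r² + 2dr cosθ).
d² + r² + 2dr cosθ = |CA|² = 0.157267 m²;  d cosθ + r = +0.24406 m.
|ω_lever| = |0.1165·11·+0.24406| / 0.157267 = 1.9879 rad/s.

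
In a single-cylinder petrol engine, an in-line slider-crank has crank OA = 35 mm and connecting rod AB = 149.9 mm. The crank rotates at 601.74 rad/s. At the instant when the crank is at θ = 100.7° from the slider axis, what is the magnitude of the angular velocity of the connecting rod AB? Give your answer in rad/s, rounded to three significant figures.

26.8

ω = 601.7 rad/s
The rod makes angle φ with the slider axis where L sinφ = r sinθ; differentiating, L cosφ·φ̇ = r ω cosθ.
L cosφ = √(L² − r² sin²θ) = 0.1459 m.
|ω_rod| = r ω |cosθ| / √(L² − r² sin²θ) = 0.035·601.7·0.18567/0.1459 = 26.801 rad/s.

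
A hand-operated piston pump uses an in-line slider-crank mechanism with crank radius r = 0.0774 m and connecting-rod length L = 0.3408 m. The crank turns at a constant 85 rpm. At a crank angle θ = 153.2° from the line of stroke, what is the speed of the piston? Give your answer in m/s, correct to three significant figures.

0.247

ω = 2π·85/60 = 8.901 rad/s
For an in-line slider-crank, x = r cosθ + √(L² − r² sin²θ), so v = −rω sinθ·[1 + r cosθ/√(L² − r² sin²θ)].
With r = 0.0774 m, L = 0.3408 m, θ = 153.2°: √(L² − r² sin²θ) = 0.33901 m.
v = −0.0774·8.901·0.45088·[1 + 0.0774·-0.89259/0.33901] = -0.24733 m/s.
|v| = 0.24733 m/s.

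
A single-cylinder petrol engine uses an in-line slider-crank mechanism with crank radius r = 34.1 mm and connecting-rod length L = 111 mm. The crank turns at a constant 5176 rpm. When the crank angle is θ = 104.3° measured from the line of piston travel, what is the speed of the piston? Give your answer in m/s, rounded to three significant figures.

16.5

ω = 2π·5176/60 = 542 rad/s
For an in-line slider-crank, x = r cosθ + √(L² − r² sin²θ), so v = −rω sinθ·[1 + r cosθ/√(L² − r² sin²θ)].
With r = 0.0341 m, L = 0.111 m, θ = 104.3°: √(L² − r² sin²θ) = 0.10597 m.
v = −0.0341·542·0.96902·[1 + 0.0341·-0.24700/0.10597] = -16.487 m/s.
|v| = 16.487 m/s.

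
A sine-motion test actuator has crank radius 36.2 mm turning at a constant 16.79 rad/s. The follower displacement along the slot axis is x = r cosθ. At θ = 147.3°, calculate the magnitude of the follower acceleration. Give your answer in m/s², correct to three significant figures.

8.59

ω = 16.79 rad/s
x = r cosθ ⇒ ẍ = −rω² cosθ (ω constant).
|a| = rω²|cosθ| = 0.0362·(16.79)²·|cos 147.3°| = 8.5876 m/s².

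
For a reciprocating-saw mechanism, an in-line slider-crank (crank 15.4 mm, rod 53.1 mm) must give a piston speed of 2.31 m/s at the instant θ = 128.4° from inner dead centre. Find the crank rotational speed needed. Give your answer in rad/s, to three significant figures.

235

For an in-line slider-crank, |v_piston| = rω|sinθ|·[1 + r cosθ/√(L² − r² sin²θ)].
With r = 0.0154 m, L = 0.0531 m, θ = 128.4°: the bracketed kinematic factor |dx/dθ| = 0.0098363 m.
ω = v/|dx/dθ| = 2.31/0.0098363 = 234.84 rad/s.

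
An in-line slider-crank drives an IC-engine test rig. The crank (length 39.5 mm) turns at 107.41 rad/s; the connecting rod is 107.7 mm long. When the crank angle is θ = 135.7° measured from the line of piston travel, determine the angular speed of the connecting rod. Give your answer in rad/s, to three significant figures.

29.2

ω = 107.4 rad/s
The rod makes angle φ with the slider axis where L sinφ = r sinθ; differentiating, L cosφ·φ̇ = r ω cosθ.
L cosφ = √(L² − r² sin²θ) = 0.10411 m.
|ω_rod| = r ω |cosθ| / √(L² − r² sin²θ) = 0.0395·107.4·0.71569/0.10411 = 29.167 rad/s.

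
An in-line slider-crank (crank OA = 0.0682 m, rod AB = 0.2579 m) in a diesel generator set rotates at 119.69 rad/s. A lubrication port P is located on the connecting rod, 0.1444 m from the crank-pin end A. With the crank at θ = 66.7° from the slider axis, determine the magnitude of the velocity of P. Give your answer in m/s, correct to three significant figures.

8.08

ω = 119.7 rad/s.  Crank-pin speed |V_A| = rω = 8.1629 m/s, perpendicular to OA.
Rod angle: sinφ = −(r/L) sinθ ⇒ φ = -14.056°; ω_rod = −rω cosθ/√(L²−r²sin²θ) = -12.906 rad/s.
V_P = V_A + ω_rod × AP, with AP = 0.1444 m along the rod.
Components: V_Px = −rω sinθ − a·ω_rod·sinφ = -7.9498 m/s;  V_Py = rω cosθ + a·ω_rod·cosφ = +1.421 m/s.
|V_P| = √(V_Px² + V_Py²) = 8.0758 m/s.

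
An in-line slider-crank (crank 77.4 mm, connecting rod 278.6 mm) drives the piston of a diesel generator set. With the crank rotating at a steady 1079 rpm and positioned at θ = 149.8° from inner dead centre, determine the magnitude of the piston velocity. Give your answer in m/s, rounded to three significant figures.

3.33

ω = 2π·1079/60 = 113 rad/s
For an in-line slider-crank, x = r cosθ + √(L² − r² sin²θ), so v = −rω sinθ·[1 + r cosθ/√(L² − r² sin²θ)].
With r = 0.0774 m, L = 0.2786 m, θ = 149.8°: √(L² − r² sin²θ) = 0.27587 m.
v = −0.0774·113·0.50302·[1 + 0.0774·-0.86427/0.27587] = -3.3325 m/s.
|v| = 3.3325 m/s.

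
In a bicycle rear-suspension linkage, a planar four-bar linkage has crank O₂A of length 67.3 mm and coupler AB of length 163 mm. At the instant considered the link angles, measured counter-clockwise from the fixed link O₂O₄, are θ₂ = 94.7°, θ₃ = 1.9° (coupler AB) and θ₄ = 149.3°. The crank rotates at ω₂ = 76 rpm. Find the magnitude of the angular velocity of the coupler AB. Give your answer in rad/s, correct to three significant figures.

4.97

ω₂ = 7.959 rad/s (from 76 rpm).
Differentiating the loop-closure r₂e^{iθ₂}+r₃e^{iθ₃}=r₁+r₄e^{iθ₄} gives r₂ω₂e^{iθ₂}+r₃ω₃e^{iθ₃}=r₄ω₄e^{iθ₄}.
Eliminating the other unknown: ω₃ = r₂ω₂ sin(θ₄−θ₂) / [r₃ sin(θ₃−θ₄)].
Numerator sine = +0.81513; denominator sine = -0.53877.
Result = 0.0673·7.959·(+0.81513) / (0.163·(-0.53877)) = -4.9715 rad/s; magnitude 4.9715 rad/s.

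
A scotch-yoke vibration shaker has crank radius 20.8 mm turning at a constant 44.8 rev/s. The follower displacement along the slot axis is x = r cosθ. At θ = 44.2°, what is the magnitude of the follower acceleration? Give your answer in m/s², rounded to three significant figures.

ω = 281.5 rad/s (from 44.8 rev/s).
x = r cosθ ⇒ ẍ = −rω² cosθ (ω constant).
|a| = rω²|cosθ| = 0.0208·(281.5)²·|cos 44.2°| = 1181.5 m/s².

1180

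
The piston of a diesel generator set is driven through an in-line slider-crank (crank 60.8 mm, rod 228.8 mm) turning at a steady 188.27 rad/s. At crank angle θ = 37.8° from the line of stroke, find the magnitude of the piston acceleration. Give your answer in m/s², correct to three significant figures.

ω = 188.3 rad/s
x(θ) = r cosθ + √(L² − r² sin²θ); with ω constant, a = ω²·d²x/dθ².
d²x/dθ² = −r cosθ − r²(cos2θ)/√u − r⁴ sin²2θ/(4u^{3/2}),  u = L² − r² sin²θ = 0.0509608 m².
Substituting r = 0.0608 m, L = 0.2288 m, θ = 37.8°: d²x/dθ² = -0.052392 m.
a = ω²·d²x/dθ² = (188.3)²·(-0.052392) = -1857.1 m/s²;  |a| = 1857.1 m/s².

1860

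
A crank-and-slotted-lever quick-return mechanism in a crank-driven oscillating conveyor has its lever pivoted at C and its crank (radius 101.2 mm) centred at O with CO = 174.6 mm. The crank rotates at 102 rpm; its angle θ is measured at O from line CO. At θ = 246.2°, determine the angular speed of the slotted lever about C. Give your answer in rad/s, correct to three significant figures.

1.26

ω = 10.68 rad/s (from 102 rpm).
Crank pin A relative to C: A = (d + r cosθ, r sinθ); lever angle φ = atan2(r sinθ, d + r cosθ).
Differentiating tanφ: φ̇ = rω(d cosθ + r)/(d² + r² + 2dr cosθ).
d² + r² + 2dr cosθ = |CA|² = 0.0264657 m²;  d cosθ + r = +0.030741 m.
|ω_lever| = |0.1012·10.68·+0.030741| / 0.0264657 = 1.2556 rad/s.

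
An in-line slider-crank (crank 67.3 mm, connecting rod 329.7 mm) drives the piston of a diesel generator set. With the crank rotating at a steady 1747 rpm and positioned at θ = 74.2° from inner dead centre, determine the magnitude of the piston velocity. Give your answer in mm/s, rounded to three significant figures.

ω = 2π·1747/60 = 182.9 rad/s
For an in-line slider-crank, x = r cosθ + √(L² − r² sin²θ), so v = −rω sinθ·[1 + r cosθ/√(L² − r² sin²θ)].
With r = 0.0673 m, L = 0.3297 m, θ = 74.2°: √(L² − r² sin²θ) = 0.32328 m.
v = −0.0673·182.9·0.96222·[1 + 0.0673·0.27228/0.32328] = -12.519 m/s.
|v| = 12.519 m/s = 12519 mm/s.

12500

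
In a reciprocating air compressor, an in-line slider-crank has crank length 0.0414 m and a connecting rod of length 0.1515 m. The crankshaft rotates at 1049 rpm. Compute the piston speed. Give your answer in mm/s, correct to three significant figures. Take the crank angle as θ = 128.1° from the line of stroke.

ω = 2π·1049/60 = 109.9 rad/s
For an in-line slider-crank, x = r cosθ + √(L² − r² sin²θ), so v = −rω sinθ·[1 + r cosθ/√(L² − r² sin²θ)].
With r = 0.0414 m, L = 0.1515 m, θ = 128.1°: √(L² − r² sin²θ) = 0.14796 m.
v = −0.0414·109.9·0.78694·[1 + 0.0414·-0.61704/0.14796] = -2.9609 m/s.
|v| = 2.9609 m/s = 2960.9 mm/s.

2960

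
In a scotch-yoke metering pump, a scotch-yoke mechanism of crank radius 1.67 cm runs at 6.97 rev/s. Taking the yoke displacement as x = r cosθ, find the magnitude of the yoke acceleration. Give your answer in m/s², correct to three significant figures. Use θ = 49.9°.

20.6

ω = 43.79 rad/s (from 6.97 rev/s).
x = r cosθ ⇒ ẍ = −rω² cosθ (ω constant).
|a| = rω²|cosθ| = 0.0167·(43.79)²·|cos 49.9°| = 20.631 m/s².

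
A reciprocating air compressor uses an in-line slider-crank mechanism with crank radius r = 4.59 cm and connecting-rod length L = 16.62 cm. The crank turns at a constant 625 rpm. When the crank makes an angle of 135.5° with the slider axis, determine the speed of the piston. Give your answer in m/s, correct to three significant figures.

ω = 2π·625/60 = 65.45 rad/s
For an in-line slider-crank, x = r cosθ + √(L² − r² sin²θ), so v = −rω sinθ·[1 + r cosθ/√(L² − r² sin²θ)].
With r = 0.0459 m, L = 0.1662 m, θ = 135.5°: √(L² − r² sin²θ) = 0.16306 m.
v = −0.0459·65.45·0.70091·[1 + 0.0459·-0.71325/0.16306] = -1.6829 m/s.
|v| = 1.6829 m/s.

1.68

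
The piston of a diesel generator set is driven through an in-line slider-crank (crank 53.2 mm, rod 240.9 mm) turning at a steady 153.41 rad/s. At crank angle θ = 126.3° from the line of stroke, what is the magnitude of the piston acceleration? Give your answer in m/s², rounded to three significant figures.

822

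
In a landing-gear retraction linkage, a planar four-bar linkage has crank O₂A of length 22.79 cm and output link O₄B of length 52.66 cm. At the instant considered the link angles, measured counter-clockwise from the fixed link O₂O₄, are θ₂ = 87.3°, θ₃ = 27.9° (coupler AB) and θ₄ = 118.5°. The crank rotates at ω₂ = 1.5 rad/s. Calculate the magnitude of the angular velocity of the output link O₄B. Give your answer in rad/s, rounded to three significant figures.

ω₂ = 1.5 rad/s
Differentiating the loop-closure r₂e^{iθ₂}+r₃e^{iθ₃}=r₁+r₄e^{iθ₄} gives r₂ω₂e^{iθ₂}+r₃ω₃e^{iθ₃}=r₄ω₄e^{iθ₄}.
Eliminating the other unknown: ω₄ = r₂ω₂ sin(θ₂−θ₃) / [r₄ sin(θ₄−θ₃)].
Numerator sine = +0.86074; denominator sine = +0.99995.
Result = 0.2279·1.5·(+0.86074) / (0.5266·(+0.99995)) = +0.55879 rad/s; magnitude 0.55879 rad/s.

0.559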